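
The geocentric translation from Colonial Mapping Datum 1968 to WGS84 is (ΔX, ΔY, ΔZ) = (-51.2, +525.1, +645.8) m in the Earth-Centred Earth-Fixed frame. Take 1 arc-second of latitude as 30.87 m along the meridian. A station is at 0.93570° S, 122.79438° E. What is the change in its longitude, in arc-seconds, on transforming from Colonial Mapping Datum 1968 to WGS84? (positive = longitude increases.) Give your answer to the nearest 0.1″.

Δλ = -7.8″

sin φ = -0.016330, cos φ = 0.999867, sin λ = 0.840620, cos λ = -0.541626.
East component: ΔE = −sin λ·ΔX + cos λ·ΔY = −(0.840620)(-51.2) + (-0.541626)(525.1) = -241.37 m.
1° of latitude spans 3600 × 30.87 = 111132 m; at latitude φ, 1° of longitude spans that × cos φ = 111117.2 m, so Δλ = -241.37 / 111117.2 × 3600 = -7.820″.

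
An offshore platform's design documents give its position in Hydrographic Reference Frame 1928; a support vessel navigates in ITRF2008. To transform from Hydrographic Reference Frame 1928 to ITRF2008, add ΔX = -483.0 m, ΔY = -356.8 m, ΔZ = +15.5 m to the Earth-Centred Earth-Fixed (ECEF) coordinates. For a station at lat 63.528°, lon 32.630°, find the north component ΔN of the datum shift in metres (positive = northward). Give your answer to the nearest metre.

The local north axis is (−sin φ cos λ, −sin φ sin λ, cos φ), giving ΔN = 364.119 + 172.219 + 6.909 = 543.25 m.

ΔN = 543 m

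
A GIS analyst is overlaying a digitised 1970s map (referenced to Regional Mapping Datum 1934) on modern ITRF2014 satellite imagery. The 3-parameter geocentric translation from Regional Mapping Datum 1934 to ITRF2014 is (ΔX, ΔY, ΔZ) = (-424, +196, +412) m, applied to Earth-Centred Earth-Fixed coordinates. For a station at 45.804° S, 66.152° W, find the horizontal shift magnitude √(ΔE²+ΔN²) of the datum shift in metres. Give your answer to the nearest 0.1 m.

310.6 m

At φ = -45.804°, λ = -66.152°: sin φ = -0.716959, cos φ = 0.697115, sin λ = -0.914621, cos λ = 0.404312.
ΔE = −sin λ·ΔX + cos λ·ΔY = −(-0.914621)·(-424) + (0.404312)·(196) = -308.55 m.
ΔN = −sin φ cos λ·ΔX − sin φ sin λ·ΔY + cos φ·ΔZ = −(-0.716959)(0.404312)(-424) − (-0.716959)(-0.914621)(196) + (0.697115)(412) = 35.78 m.
Horizontal magnitude = √(ΔE² + ΔN²) = √((-308.55)² + 35.78²) = 310.62 m.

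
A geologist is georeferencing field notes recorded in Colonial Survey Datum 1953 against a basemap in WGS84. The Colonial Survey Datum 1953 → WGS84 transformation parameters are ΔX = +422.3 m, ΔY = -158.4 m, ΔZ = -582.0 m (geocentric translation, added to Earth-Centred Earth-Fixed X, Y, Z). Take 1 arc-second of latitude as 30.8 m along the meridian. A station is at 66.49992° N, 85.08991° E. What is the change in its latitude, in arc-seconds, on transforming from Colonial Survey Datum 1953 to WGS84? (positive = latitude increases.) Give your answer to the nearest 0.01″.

Δφ = -3.91″

sin φ = 0.917060, cos φ = 0.398750, sin λ = 0.996330, cos λ = 0.085592.
North component: ΔN = −sin φ cos λ·ΔX − sin φ sin λ·ΔY + cos φ·ΔZ = −(0.917060)(0.085592)(422.3) − (0.917060)(0.996330)(-158.4) + (0.398750)(-582.0) = -120.49 m.
1° of latitude spans 3600 × 30.80 = 110880 m, so Δφ = -120.49 / 110880 × 3600 = -3.912″.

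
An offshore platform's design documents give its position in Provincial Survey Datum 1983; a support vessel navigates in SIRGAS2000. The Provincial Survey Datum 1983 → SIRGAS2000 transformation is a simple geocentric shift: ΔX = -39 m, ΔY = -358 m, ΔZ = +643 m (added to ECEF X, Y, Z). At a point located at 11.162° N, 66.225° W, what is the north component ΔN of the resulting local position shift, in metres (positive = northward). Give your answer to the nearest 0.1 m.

At φ = 11.162°, λ = -66.225°: sin φ = 0.193584, cos φ = 0.981084, sin λ = -0.915136, cos λ = 0.403146.
ΔN = −sin φ cos λ·ΔX − sin φ sin λ·ΔY + cos φ·ΔZ = −(0.193584)(0.403146)(-39) − (0.193584)(-0.915136)(-358) + (0.981084)(643) = 570.46 m.

ΔN = 570.5 m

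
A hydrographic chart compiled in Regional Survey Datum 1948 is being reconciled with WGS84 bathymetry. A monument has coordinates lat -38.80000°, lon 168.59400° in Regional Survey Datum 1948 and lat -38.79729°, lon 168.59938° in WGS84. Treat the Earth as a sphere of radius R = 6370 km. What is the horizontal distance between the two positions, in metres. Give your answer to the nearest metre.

555 m

Δφ = -38.79729° − -38.80000° = +0.00271°; Δλ = 168.59938° − 168.59400° = +0.00538°.
1° along a meridian = πR/180 = 111177 m.
ΔN = Δφ × 111177 = 301.3 m; ΔE = Δλ × 111177 × cos(-38.80000°) = +0.00538 × 111177 × 0.779338 = 466.1 m.
Distance = √(ΔE² + ΔN²) = √(466.1² + 301.3²) = 555.0 m.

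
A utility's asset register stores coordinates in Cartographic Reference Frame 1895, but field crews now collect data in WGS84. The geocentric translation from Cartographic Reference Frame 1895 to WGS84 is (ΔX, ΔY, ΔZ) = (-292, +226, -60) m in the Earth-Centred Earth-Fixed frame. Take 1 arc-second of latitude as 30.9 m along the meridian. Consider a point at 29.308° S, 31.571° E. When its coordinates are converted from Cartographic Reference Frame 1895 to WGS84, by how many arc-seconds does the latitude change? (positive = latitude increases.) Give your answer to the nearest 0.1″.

Δφ = -3.8″

sin φ = -0.489504, cos φ = 0.872001, sin λ = 0.523555, cos λ = 0.851992.
North component: ΔN = −sin φ cos λ·ΔX − sin φ sin λ·ΔY + cos φ·ΔZ = −(-0.489504)(0.851992)(-292) − (-0.489504)(0.523555)(226) + (0.872001)(-60) = -116.18 m.
1° of latitude spans 3600 × 30.90 = 111240 m, so Δφ = -116.18 / 111240 × 3600 = -3.760″.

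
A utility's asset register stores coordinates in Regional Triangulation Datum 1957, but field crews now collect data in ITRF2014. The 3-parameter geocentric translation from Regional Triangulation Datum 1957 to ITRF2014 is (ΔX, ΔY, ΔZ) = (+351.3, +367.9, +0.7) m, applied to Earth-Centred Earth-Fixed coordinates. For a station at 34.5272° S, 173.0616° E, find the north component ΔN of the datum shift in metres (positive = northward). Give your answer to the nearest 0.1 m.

ΔN = -171.9 m

At φ = -34.5272°, λ = 173.0616°: sin φ = -0.566797, cos φ = 0.823857, sin λ = 0.120802, cos λ = -0.992677.
ΔN = −sin φ cos λ·ΔX − sin φ sin λ·ΔY + cos φ·ΔZ = −(-0.566797)(-0.992677)(351.3) − (-0.566797)(0.120802)(367.9) + (0.823857)(0.7) = -171.89 m.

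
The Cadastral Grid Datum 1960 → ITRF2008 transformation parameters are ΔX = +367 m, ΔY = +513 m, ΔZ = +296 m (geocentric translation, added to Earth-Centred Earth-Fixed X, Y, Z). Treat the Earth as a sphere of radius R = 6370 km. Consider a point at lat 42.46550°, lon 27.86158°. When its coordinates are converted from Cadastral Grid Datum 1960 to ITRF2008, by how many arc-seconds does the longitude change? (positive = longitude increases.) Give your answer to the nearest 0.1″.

Δλ = 12.4″

sin φ = 0.675146, cos φ = 0.737684, sin λ = 0.467337, cos λ = 0.884079.
East component: ΔE = −sin λ·ΔX + cos λ·ΔY = −(0.467337)(367) + (0.884079)(513) = 282.02 m.
1° of latitude spans πR/180 = 111177 m; at latitude φ, 1° of longitude spans that × cos φ = 82013.8 m, so Δλ = 282.02 / 82013.8 × 3600 = 12.379″.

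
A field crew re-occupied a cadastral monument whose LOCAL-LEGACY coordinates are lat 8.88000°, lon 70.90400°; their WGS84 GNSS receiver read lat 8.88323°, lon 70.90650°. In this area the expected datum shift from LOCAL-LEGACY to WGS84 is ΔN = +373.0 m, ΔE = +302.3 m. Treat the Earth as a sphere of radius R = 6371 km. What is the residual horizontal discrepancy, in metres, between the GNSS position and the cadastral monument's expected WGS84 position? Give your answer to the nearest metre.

Observed coordinate differences: Δφ = +0.00323°, Δλ = +0.00250°.
Converting to metres (1° lat = 111195 m, cos φ = 0.988014): observed ΔN = 359.2 m, observed ΔE = 274.7 m.
Subtracting the expected shift leaves a residual of 359.2 − (373.0) = -13.8 m north and 274.7 − (302.3) = -27.6 m east.
Residual distance = √((-13.8)² + (-27.6)²) = 30.9 m.

31 m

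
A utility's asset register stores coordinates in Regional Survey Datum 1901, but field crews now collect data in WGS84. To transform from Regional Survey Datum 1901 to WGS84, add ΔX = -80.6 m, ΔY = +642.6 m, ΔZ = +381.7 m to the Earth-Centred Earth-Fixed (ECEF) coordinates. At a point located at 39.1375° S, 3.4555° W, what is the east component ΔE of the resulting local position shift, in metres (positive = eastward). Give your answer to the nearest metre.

ΔE = 637 m

The local east axis at (φ, λ) is (−sin λ, cos λ, 0), so ΔE = −sin(-3.4555°)·(-80.6) + cos(-3.4555°)·642.6 = 636.57 m.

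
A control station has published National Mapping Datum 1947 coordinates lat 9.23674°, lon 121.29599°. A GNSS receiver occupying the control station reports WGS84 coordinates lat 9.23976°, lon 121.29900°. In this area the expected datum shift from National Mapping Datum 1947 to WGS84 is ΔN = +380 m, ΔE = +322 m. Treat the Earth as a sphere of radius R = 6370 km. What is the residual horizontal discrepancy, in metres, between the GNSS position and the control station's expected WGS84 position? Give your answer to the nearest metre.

Observed coordinate differences: Δφ = +0.00302°, Δλ = +0.00301°.
Converting to metres (1° lat = 111177 m, cos φ = 0.987034): observed ΔN = 335.8 m, observed ΔE = 330.3 m.
Subtracting the expected shift leaves a residual of 335.8 − (380) = -44.2 m north and 330.3 − (322) = 8.3 m east.
Residual distance = √((-44.2)² + 8.3²) = 45.0 m.

45 m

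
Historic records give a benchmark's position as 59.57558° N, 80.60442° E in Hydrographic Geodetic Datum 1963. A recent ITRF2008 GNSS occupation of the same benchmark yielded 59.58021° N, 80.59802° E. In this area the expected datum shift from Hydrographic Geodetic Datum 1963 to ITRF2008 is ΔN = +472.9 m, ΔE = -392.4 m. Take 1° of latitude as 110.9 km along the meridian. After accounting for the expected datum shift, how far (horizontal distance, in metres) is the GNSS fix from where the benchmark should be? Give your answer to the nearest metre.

Observed coordinate differences: Δφ = +0.00463°, Δλ = -0.00640°.
Converting to metres (1° lat = 110900 m, cos φ = 0.506401): observed ΔN = 513.5 m, observed ΔE = -359.4 m.
Subtracting the expected shift leaves a residual of 513.5 − (472.9) = 40.6 m north and -359.4 − (-392.4) = 33.0 m east.
Residual distance = √(40.6² + 33.0²) = 52.3 m.

52 m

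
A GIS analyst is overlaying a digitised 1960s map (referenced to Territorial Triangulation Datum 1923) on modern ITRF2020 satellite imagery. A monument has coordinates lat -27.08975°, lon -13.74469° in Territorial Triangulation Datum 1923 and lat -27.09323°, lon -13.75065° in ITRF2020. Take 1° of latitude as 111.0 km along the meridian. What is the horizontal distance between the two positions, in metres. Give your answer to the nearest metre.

704 m

Δφ = -27.09323° − -27.08975° = -0.00348°; Δλ = -13.75065° − -13.74469° = -0.00596°.
ΔN = Δφ × 111000 = -386.3 m; ΔE = Δλ × 111000 × cos(-27.08975°) = -0.00596 × 111000 × 0.890294 = -589.0 m.
Distance = √(ΔE² + ΔN²) = √((-589.0)² + (-386.3)²) = 704.4 m.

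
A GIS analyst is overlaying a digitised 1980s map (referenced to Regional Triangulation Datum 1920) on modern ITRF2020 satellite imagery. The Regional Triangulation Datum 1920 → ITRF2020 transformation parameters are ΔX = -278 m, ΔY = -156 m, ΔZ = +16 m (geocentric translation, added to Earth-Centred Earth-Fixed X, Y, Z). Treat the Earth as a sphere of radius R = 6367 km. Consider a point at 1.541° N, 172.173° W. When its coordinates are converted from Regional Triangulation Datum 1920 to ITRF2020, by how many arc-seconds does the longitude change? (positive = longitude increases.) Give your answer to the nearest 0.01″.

Δλ = 3.78″

sin φ = 0.026892, cos φ = 0.999638, sin λ = -0.136182, cos λ = -0.990684.
East component: ΔE = −sin λ·ΔX + cos λ·ΔY = −(-0.136182)(-278) + (-0.990684)(-156) = 116.69 m.
1° of latitude spans πR/180 = 111125 m; at latitude φ, 1° of longitude spans that × cos φ = 111084.9 m, so Δλ = 116.69 / 111084.9 × 3600 = 3.782″.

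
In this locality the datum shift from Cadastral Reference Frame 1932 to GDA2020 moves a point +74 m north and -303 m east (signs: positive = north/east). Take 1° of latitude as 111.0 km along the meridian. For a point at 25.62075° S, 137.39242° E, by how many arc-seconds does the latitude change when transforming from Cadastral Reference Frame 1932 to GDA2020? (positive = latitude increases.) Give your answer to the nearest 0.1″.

Δφ = 2.4″

1° of latitude = 111.0 km, so Δφ = 74.0 / 111000 = 0.0006667° = 2.400″.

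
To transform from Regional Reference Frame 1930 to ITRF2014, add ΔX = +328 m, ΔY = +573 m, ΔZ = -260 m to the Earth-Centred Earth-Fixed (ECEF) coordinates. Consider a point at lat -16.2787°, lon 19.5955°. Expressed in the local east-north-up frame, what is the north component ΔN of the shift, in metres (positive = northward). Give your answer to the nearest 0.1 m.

The local north axis is (−sin φ cos λ, −sin φ sin λ, cos φ), giving ΔN = 86.617 + 53.868 − 249.576 = -109.09 m.

ΔN = -109.1 m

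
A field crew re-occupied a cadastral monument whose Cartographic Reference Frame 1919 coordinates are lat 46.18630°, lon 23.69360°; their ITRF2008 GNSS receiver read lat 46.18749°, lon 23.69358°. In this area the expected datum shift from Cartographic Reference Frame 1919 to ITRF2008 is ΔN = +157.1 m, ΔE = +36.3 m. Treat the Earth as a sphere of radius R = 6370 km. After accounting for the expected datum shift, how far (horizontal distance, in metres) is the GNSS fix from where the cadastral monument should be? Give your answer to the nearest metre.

45 m

Observed coordinate differences: Δφ = +0.00119°, Δλ = -0.00002°.
Converting to metres (1° lat = 111177 m, cos φ = 0.692316): observed ΔN = 132.3 m, observed ΔE = -1.5 m.
Subtracting the expected shift leaves a residual of 132.3 − (157.1) = -24.8 m north and -1.5 − (36.3) = -37.8 m east.
Residual distance = √((-24.8)² + (-37.8)²) = 45.2 m.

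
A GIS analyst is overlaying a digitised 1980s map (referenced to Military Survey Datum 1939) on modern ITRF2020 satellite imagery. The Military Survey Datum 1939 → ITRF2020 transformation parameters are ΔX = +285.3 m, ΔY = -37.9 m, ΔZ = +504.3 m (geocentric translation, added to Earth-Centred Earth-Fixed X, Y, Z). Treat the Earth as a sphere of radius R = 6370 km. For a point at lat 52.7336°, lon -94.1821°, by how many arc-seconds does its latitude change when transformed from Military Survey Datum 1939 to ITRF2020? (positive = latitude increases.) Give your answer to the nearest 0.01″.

sin φ = 0.795829, cos φ = 0.605522, sin λ = -0.997337, cos λ = -0.072927.
North component: ΔN = −sin φ cos λ·ΔX − sin φ sin λ·ΔY + cos φ·ΔZ = −(0.795829)(-0.072927)(285.3) − (0.795829)(-0.997337)(-37.9) + (0.605522)(504.3) = 291.84 m.
1° of latitude spans πR/180 = 111177 m, so Δφ = 291.84 / 111177 × 3600 = 9.450″.

Δφ = 9.45″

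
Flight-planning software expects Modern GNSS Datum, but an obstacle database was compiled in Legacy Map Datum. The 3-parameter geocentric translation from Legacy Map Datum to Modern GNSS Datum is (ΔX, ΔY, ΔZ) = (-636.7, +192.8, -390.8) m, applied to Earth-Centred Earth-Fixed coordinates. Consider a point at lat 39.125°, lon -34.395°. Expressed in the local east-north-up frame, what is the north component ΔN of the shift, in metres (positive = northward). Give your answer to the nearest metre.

ΔN = 97 m

The local north axis is (−sin φ cos λ, −sin φ sin λ, cos φ), giving ΔN = 331.523 + 68.725 − 303.171 = 97.08 m.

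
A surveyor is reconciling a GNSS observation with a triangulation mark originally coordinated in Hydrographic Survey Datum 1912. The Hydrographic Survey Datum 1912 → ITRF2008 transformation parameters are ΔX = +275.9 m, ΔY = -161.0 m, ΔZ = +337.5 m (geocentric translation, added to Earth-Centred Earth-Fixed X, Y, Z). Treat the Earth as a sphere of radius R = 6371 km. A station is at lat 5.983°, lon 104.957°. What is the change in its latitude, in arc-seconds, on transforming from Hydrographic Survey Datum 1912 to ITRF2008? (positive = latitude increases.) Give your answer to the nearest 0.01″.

sin φ = 0.104233, cos φ = 0.994553, sin λ = 0.966120, cos λ = -0.258094.
North component: ΔN = −sin φ cos λ·ΔX − sin φ sin λ·ΔY + cos φ·ΔZ = −(0.104233)(-0.258094)(275.9) − (0.104233)(0.966120)(-161.0) + (0.994553)(337.5) = 359.30 m.
1° of latitude spans πR/180 = 111195 m, so Δφ = 359.30 / 111195 × 3600 = 11.632″.

Δφ = 11.63″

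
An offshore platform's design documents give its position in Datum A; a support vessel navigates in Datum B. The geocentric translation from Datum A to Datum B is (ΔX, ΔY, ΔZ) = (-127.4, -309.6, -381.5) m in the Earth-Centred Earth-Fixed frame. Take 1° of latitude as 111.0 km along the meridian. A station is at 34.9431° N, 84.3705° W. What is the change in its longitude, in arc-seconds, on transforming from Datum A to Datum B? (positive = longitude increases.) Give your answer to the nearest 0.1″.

sin φ = 0.572763, cos φ = 0.819721, sin λ = -0.995177, cos λ = 0.098095.
East component: ΔE = −sin λ·ΔX + cos λ·ΔY = −(-0.995177)(-127.4) + (0.098095)(-309.6) = -157.16 m.
1° of latitude spans 111000 m; at latitude φ, 1° of longitude spans that × cos φ = 90989.1 m, so Δλ = -157.16 / 90989.1 × 3600 = -6.218″.

Δλ = -6.2″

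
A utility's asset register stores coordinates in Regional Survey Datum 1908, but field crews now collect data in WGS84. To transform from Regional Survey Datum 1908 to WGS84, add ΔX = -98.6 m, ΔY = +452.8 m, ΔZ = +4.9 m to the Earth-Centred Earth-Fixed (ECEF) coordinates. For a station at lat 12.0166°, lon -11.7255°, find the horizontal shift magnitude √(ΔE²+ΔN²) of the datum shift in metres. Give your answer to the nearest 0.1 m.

425.6 m

At φ = 12.0166°, λ = -11.7255°: sin φ = 0.208195, cos φ = 0.978087, sin λ = -0.203223, cos λ = 0.979132.
ΔE = −sin λ·ΔX + cos λ·ΔY = −(-0.203223)·(-98.6) + (0.979132)·(452.8) = 423.31 m.
ΔN = −sin φ cos λ·ΔX − sin φ sin λ·ΔY + cos φ·ΔZ = −(0.208195)(0.979132)(-98.6) − (0.208195)(-0.203223)(452.8) + (0.978087)(4.9) = 44.05 m.
Horizontal magnitude = √(ΔE² + ΔN²) = √(423.31² + 44.05²) = 425.60 m.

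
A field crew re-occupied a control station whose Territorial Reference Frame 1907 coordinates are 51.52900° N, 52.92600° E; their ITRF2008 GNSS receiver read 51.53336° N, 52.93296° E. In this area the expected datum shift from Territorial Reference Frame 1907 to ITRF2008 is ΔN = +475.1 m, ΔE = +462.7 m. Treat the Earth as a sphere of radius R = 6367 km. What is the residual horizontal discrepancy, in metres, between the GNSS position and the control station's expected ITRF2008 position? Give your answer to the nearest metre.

21 m

Observed coordinate differences: Δφ = +0.00436°, Δλ = +0.00696°.
Converting to metres (1° lat = 111125 m, cos φ = 0.622118): observed ΔN = 484.5 m, observed ΔE = 481.2 m.
Subtracting the expected shift leaves a residual of 484.5 − (475.1) = 9.4 m north and 481.2 − (462.7) = 18.5 m east.
Residual distance = √(9.4² + 18.5²) = 20.7 m.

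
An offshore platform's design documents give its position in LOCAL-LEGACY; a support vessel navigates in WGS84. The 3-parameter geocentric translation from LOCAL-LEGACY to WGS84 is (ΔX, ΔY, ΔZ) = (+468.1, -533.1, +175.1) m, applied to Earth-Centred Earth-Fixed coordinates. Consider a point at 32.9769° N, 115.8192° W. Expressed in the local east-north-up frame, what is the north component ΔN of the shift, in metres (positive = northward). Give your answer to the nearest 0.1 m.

ΔN = -3.3 m

At φ = 32.9769°, λ = -115.8192°: sin φ = 0.544301, cos φ = 0.838890, sin λ = -0.900173, cos λ = -0.435533.
ΔN = −sin φ cos λ·ΔX − sin φ sin λ·ΔY + cos φ·ΔZ = −(0.544301)(-0.435533)(468.1) − (0.544301)(-0.900173)(-533.1) + (0.838890)(175.1) = -3.34 m.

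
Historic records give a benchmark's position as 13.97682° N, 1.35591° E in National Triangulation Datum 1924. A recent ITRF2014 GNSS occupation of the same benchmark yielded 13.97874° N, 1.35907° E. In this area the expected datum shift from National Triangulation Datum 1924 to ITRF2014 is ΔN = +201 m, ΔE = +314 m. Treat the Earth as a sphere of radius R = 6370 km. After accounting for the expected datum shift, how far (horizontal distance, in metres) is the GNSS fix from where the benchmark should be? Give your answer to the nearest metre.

Observed coordinate differences: Δφ = +0.00192°, Δλ = +0.00316°.
Converting to metres (1° lat = 111177 m, cos φ = 0.970394): observed ΔN = 213.5 m, observed ΔE = 340.9 m.
Subtracting the expected shift leaves a residual of 213.5 − (201) = 12.5 m north and 340.9 − (314) = 26.9 m east.
Residual distance = √(12.5² + 26.9²) = 29.7 m.

30 m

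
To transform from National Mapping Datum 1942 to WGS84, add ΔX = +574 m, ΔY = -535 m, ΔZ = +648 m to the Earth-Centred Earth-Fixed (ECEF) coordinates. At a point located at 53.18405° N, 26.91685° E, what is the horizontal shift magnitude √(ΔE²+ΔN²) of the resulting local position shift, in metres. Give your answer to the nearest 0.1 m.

756.8 m

The local east axis at (φ, λ) is (−sin λ, cos λ, 0), so ΔE = −sin(26.91685°)·574 + cos(26.91685°)·(-535) = -736.89 m.
The local north axis is (−sin φ cos λ, −sin φ sin λ, cos φ), giving ΔN = -409.741 + 193.891 + 388.312 = 172.46 m.
Horizontal magnitude = √(ΔE² + ΔN²) = √((-736.89)² + 172.46²) = 756.80 m.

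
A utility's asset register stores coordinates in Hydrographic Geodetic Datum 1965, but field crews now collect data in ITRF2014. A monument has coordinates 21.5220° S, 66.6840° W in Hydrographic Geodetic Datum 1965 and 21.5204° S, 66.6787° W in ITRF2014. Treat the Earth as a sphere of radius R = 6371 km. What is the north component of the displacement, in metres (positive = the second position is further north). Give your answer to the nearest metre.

ΔN = 178 m

Δφ = -21.5204° − -21.5220° = +0.0016°; Δλ = -66.6787° − -66.6840° = +0.0053°.
1° along a meridian = πR/180 = 111195 m.
ΔN = Δφ × 111195 = 177.9 m; ΔE = Δλ × 111195 × cos(-21.5220°) = +0.0053 × 111195 × 0.930277 = 548.2 m.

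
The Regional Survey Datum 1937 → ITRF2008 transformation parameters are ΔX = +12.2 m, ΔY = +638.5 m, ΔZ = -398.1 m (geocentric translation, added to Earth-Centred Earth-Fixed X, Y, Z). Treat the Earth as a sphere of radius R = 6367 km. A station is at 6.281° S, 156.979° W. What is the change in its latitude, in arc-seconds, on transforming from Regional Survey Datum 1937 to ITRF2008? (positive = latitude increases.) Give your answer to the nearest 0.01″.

sin φ = -0.109405, cos φ = 0.993997, sin λ = -0.391068, cos λ = -0.920362.
North component: ΔN = −sin φ cos λ·ΔX − sin φ sin λ·ΔY + cos φ·ΔZ = −(-0.109405)(-0.920362)(12.2) − (-0.109405)(-0.391068)(638.5) + (0.993997)(-398.1) = -424.26 m.
1° of latitude spans πR/180 = 111125 m, so Δφ = -424.26 / 111125 × 3600 = -13.744″.

Δφ = -13.74″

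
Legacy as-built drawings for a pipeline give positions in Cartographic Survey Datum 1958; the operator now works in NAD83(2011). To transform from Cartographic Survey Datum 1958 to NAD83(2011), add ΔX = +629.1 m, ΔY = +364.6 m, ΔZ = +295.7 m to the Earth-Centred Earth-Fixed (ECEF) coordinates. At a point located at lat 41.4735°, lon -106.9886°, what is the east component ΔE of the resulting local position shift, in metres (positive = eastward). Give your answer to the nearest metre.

ΔE = 495 m

At φ = 41.4735°, λ = -106.9886°: sin φ = 0.662274, cos φ = 0.749262, sin λ = -0.956363, cos λ = -0.292181.
ΔE = −sin λ·ΔX + cos λ·ΔY = −(-0.956363)·(629.1) + (-0.292181)·(364.6) = 495.12 m.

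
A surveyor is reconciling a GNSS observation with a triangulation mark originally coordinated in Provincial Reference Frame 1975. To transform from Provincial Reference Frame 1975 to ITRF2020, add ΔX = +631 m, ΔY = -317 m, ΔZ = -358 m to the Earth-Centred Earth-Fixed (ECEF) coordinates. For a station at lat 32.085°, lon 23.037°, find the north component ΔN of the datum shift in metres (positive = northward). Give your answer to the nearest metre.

ΔN = -546 m

At φ = 32.085°, λ = 23.037°: sin φ = 0.531177, cos φ = 0.847261, sin λ = 0.391325, cos λ = 0.920252.
ΔN = −sin φ cos λ·ΔX − sin φ sin λ·ΔY + cos φ·ΔZ = −(0.531177)(0.920252)(631) − (0.531177)(0.391325)(-317) + (0.847261)(-358) = -545.87 m.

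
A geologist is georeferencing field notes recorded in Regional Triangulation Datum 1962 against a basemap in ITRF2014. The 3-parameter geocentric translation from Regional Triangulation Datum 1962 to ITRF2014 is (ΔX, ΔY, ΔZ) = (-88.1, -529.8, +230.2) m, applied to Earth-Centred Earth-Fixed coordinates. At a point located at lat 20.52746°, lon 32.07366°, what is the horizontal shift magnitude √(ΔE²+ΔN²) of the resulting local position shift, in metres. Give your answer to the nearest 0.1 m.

At φ = 20.52746°, λ = 32.07366°: sin φ = 0.350656, cos φ = 0.936504, sin λ = 0.531009, cos λ = 0.847366.
ΔE = −sin λ·ΔX + cos λ·ΔY = −(0.531009)·(-88.1) + (0.847366)·(-529.8) = -402.15 m.
ΔN = −sin φ cos λ·ΔX − sin φ sin λ·ΔY + cos φ·ΔZ = −(0.350656)(0.847366)(-88.1) − (0.350656)(0.531009)(-529.8) + (0.936504)(230.2) = 340.41 m.
Horizontal magnitude = √(ΔE² + ΔN²) = √((-402.15)² + 340.41²) = 526.88 m.

526.9 m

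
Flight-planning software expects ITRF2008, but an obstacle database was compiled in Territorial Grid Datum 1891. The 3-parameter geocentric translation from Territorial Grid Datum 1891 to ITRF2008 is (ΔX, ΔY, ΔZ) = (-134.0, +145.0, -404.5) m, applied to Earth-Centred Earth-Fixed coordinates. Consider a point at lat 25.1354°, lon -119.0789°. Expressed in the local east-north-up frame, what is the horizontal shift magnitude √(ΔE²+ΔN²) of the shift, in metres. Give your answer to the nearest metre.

388 m

At φ = 25.1354°, λ = -119.0789°: sin φ = 0.424759, cos φ = 0.905307, sin λ = -0.873951, cos λ = -0.486014.
ΔE = −sin λ·ΔX + cos λ·ΔY = −(-0.873951)·(-134.0) + (-0.486014)·(145.0) = -187.58 m.
ΔN = −sin φ cos λ·ΔX − sin φ sin λ·ΔY + cos φ·ΔZ = −(0.424759)(-0.486014)(-134.0) − (0.424759)(-0.873951)(145.0) + (0.905307)(-404.5) = -340.03 m.
Horizontal magnitude = √(ΔE² + ΔN²) = √((-187.58)² + (-340.03)²) = 388.34 m.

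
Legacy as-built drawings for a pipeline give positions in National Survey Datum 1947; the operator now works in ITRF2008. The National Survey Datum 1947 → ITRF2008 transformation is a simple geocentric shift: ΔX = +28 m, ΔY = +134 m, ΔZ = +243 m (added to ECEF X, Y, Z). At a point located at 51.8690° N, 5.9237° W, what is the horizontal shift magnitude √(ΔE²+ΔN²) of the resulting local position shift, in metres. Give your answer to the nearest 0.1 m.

The local east axis at (φ, λ) is (−sin λ, cos λ, 0), so ΔE = −sin(-5.9237°)·28 + cos(-5.9237°)·134 = 136.17 m.
The local north axis is (−sin φ cos λ, −sin φ sin λ, cos φ), giving ΔN = -21.907 + 10.878 + 150.043 = 139.01 m.
Horizontal magnitude = √(ΔE² + ΔN²) = √(136.17² + 139.01²) = 194.60 m.

194.6 m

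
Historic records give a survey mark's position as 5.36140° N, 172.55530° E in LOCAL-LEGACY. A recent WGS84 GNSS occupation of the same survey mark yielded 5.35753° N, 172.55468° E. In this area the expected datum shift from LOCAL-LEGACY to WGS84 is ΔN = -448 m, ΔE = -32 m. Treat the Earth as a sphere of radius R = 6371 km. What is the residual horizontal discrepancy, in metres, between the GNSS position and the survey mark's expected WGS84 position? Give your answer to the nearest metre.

41 m

Observed coordinate differences: Δφ = -0.00387°, Δλ = -0.00062°.
Converting to metres (1° lat = 111195 m, cos φ = 0.995625): observed ΔN = -430.3 m, observed ΔE = -68.6 m.
Subtracting the expected shift leaves a residual of -430.3 − (-448) = 17.7 m north and -68.6 − (-32) = -36.6 m east.
Residual distance = √(17.7² + (-36.6)²) = 40.7 m.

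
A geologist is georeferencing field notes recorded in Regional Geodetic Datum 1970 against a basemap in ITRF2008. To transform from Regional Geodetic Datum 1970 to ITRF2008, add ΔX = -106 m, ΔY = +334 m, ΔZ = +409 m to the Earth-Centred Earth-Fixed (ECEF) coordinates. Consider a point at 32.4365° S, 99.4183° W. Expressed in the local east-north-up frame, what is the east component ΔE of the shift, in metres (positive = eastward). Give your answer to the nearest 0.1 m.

At φ = -32.4365°, λ = -99.4183°: sin φ = -0.536365, cos φ = 0.843986, sin λ = -0.986520, cos λ = -0.163641.
ΔE = −sin λ·ΔX + cos λ·ΔY = −(-0.986520)·(-106) + (-0.163641)·(334) = -159.23 m.

ΔE = -159.2 m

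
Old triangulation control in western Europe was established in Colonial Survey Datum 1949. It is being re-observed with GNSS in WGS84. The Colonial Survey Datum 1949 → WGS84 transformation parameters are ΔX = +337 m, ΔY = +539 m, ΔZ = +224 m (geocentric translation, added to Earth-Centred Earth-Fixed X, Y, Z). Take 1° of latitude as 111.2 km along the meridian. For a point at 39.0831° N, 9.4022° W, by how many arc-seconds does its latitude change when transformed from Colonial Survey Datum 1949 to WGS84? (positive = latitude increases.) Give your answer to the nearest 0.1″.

sin φ = 0.630447, cos φ = 0.776232, sin λ = -0.163364, cos λ = 0.986566.
North component: ΔN = −sin φ cos λ·ΔX − sin φ sin λ·ΔY + cos φ·ΔZ = −(0.630447)(0.986566)(337) − (0.630447)(-0.163364)(539) + (0.776232)(224) = 19.78 m.
1° of latitude spans 111200 m, so Δφ = 19.78 / 111200 × 3600 = 0.640″.

Δφ = 0.6″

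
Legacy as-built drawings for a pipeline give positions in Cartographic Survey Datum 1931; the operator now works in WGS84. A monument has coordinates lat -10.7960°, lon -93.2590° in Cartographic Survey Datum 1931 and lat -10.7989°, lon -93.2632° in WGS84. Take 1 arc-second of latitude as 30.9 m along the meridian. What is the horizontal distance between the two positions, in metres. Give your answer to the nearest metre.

Δφ = -10.7989° − -10.7960° = -0.0029°; Δλ = -93.2632° − -93.2590° = -0.0042°.
1° of latitude = 3600 × 30.90 = 111240 m.
ΔN = Δφ × 111240 = -322.6 m; ΔE = Δλ × 111240 × cos(-10.7960°) = -0.0042 × 111240 × 0.982300 = -458.9 m.
Distance = √(ΔE² + ΔN²) = √((-458.9)² + (-322.6)²) = 561.0 m.

561 m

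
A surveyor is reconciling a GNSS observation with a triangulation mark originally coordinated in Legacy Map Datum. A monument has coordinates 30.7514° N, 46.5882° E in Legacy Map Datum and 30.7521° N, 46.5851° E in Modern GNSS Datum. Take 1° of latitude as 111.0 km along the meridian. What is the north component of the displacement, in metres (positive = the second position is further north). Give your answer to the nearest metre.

ΔN = 78 m

Δφ = 30.7521° − 30.7514° = +0.0007°; Δλ = 46.5851° − 46.5882° = -0.0031°.
ΔN = Δφ × 111000 = 77.7 m; ΔE = Δλ × 111000 × cos(30.7514°) = -0.0031 × 111000 × 0.859394 = -295.7 m.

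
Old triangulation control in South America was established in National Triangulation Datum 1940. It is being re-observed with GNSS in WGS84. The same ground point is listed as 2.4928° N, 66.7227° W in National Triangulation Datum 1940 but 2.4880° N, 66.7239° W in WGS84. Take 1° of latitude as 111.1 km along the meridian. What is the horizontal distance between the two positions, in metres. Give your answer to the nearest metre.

550 m

Δφ = 2.4880° − 2.4928° = -0.0048°; Δλ = -66.7239° − -66.7227° = -0.0012°.
ΔN = Δφ × 111100 = -533.3 m; ΔE = Δλ × 111100 × cos(2.4928°) = -0.0012 × 111100 × 0.999054 = -133.2 m.
Distance = √(ΔE² + ΔN²) = √((-133.2)² + (-533.3)²) = 549.7 m.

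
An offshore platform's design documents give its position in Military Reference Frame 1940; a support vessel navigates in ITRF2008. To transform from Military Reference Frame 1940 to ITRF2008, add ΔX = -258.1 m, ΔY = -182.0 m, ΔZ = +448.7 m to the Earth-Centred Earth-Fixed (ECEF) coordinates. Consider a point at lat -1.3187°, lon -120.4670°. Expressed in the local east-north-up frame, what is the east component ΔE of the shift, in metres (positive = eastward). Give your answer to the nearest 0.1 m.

The local east axis at (φ, λ) is (−sin λ, cos λ, 0), so ΔE = −sin(-120.4670°)·(-258.1) + cos(-120.4670°)·(-182.0) = -130.18 m.

ΔE = -130.2 m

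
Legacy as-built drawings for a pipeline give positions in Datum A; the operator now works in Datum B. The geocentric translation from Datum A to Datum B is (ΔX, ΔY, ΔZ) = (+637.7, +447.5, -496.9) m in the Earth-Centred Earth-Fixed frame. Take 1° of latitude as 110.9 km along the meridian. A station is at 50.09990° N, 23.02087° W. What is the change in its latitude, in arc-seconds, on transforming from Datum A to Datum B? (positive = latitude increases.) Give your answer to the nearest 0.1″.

sin φ = 0.767164, cos φ = 0.641451, sin λ = -0.391066, cos λ = 0.920362.
North component: ΔN = −sin φ cos λ·ΔX − sin φ sin λ·ΔY + cos φ·ΔZ = −(0.767164)(0.920362)(637.7) − (0.767164)(-0.391066)(447.5) + (0.641451)(-496.9) = -634.74 m.
1° of latitude spans 110900 m, so Δφ = -634.74 / 110900 × 3600 = -20.605″.

Δφ = -20.6″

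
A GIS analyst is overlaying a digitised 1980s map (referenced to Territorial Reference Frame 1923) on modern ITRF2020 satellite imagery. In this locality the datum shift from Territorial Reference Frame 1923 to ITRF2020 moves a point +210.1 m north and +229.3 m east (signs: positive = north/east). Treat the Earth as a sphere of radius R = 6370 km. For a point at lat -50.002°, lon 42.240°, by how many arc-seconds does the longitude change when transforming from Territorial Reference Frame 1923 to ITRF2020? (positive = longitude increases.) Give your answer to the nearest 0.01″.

At latitude -50.002°, cos φ = 0.642761.
One radian of longitude at latitude φ spans R cos φ, so Δλ = ΔE / (R cos φ) = 229.3 / (6370000 × 0.642761) = 5.6004e-05 rad = 11.552″.

Δλ = 11.55″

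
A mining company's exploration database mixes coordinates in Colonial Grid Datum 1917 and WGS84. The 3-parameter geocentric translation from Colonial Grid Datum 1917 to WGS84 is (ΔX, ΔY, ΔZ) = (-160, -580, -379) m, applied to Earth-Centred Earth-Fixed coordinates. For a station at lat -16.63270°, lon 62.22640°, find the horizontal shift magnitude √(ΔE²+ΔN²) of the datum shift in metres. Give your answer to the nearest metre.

547 m

The local east axis at (φ, λ) is (−sin λ, cos λ, 0), so ΔE = −sin(62.22640°)·(-160) + cos(62.22640°)·(-580) = -128.70 m.
The local north axis is (−sin φ cos λ, −sin φ sin λ, cos φ), giving ΔN = -21.341 − 146.891 − 363.142 = -531.37 m.
Horizontal magnitude = √(ΔE² + ΔN²) = √((-128.70)² + (-531.37)²) = 546.74 m.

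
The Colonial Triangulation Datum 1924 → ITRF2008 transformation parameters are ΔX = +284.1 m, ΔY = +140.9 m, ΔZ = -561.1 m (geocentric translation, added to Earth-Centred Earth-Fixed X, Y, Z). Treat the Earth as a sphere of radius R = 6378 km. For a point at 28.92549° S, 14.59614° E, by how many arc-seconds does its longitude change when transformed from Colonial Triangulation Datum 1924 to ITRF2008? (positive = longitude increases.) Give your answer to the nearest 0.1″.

Δλ = 2.4″

sin φ = -0.483672, cos φ = 0.875249, sin λ = 0.252004, cos λ = 0.967726.
East component: ΔE = −sin λ·ΔX + cos λ·ΔY = −(0.252004)(284.1) + (0.967726)(140.9) = 64.76 m.
1° of latitude spans πR/180 = 111317 m; at latitude φ, 1° of longitude spans that × cos φ = 97430.2 m, so Δλ = 64.76 / 97430.2 × 3600 = 2.393″.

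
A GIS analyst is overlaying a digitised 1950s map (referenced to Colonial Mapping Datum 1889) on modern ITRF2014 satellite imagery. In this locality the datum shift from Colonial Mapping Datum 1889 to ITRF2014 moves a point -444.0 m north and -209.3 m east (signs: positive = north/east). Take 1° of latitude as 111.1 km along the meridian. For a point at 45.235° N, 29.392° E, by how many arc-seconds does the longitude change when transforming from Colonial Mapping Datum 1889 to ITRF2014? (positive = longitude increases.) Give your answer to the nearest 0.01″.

Δλ = -9.63″

At latitude 45.235°, cos φ = 0.704201.
1° of longitude at this latitude = 111.1 × cos φ = 78.24 km, so Δλ = -209.3 / 78236.7 = -0.0026752° = -9.631″.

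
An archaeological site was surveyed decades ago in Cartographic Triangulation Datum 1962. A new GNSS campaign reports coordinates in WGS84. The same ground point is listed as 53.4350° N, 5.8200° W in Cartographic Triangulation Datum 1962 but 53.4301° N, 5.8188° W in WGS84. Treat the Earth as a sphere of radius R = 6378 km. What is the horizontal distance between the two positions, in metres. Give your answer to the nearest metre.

Δφ = 53.4301° − 53.4350° = -0.0049°; Δλ = -5.8188° − -5.8200° = +0.0012°.
1° along a meridian = πR/180 = 111317 m.
ΔN = Δφ × 111317 = -545.5 m; ΔE = Δλ × 111317 × cos(53.4350°) = +0.0012 × 111317 × 0.595734 = 79.6 m.
Distance = √(ΔE² + ΔN²) = √(79.6² + (-545.5)²) = 551.2 m.

551 m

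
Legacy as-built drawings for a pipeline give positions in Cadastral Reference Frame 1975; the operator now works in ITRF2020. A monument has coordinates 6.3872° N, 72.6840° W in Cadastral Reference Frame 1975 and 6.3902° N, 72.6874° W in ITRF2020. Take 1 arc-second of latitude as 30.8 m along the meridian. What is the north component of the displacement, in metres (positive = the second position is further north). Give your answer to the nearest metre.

Δφ = 6.3902° − 6.3872° = +0.0030°; Δλ = -72.6874° − -72.6840° = -0.0034°.
1° of latitude = 3600 × 30.80 = 110880 m.
ΔN = Δφ × 110880 = 332.6 m; ΔE = Δλ × 110880 × cos(6.3872°) = -0.0034 × 110880 × 0.993793 = -374.7 m.

ΔN = 333 m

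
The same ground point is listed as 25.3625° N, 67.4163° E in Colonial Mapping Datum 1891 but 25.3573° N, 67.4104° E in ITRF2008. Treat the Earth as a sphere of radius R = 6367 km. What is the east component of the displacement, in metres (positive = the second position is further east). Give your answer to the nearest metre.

Δφ = 25.3573° − 25.3625° = -0.0052°; Δλ = 67.4104° − 67.4163° = -0.0059°.
1° along a meridian = πR/180 = 111125 m.
ΔN = Δφ × 111125 = -577.9 m; ΔE = Δλ × 111125 × cos(25.3625°) = -0.0059 × 111125 × 0.903616 = -592.4 m.

ΔE = -592 m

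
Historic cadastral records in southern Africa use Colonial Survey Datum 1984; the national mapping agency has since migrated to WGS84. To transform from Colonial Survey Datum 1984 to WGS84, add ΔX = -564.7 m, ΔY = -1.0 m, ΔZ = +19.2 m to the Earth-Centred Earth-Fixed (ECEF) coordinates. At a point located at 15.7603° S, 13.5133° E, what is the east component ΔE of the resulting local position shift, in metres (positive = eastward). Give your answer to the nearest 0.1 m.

ΔE = 131.0 m

At φ = -15.7603°, λ = 13.5133°: sin φ = -0.271613, cos φ = 0.962406, sin λ = 0.233671, cos λ = 0.972316.
ΔE = −sin λ·ΔX + cos λ·ΔY = −(0.233671)·(-564.7) + (0.972316)·(-1.0) = 130.98 m.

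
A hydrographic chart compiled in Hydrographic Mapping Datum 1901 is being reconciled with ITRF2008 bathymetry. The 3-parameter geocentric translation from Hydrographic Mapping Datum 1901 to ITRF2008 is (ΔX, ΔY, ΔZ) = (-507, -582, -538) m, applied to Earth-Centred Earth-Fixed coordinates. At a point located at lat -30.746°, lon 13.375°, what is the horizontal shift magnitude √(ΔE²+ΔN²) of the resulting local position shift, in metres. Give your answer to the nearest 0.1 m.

902.9 m

At φ = -30.746°, λ = 13.375°: sin φ = -0.511233, cos φ = 0.859442, sin λ = 0.231323, cos λ = 0.972877.
ΔE = −sin λ·ΔX + cos λ·ΔY = −(0.231323)·(-507) + (0.972877)·(-582) = -448.93 m.
ΔN = −sin φ cos λ·ΔX − sin φ sin λ·ΔY + cos φ·ΔZ = −(-0.511233)(0.972877)(-507) − (-0.511233)(0.231323)(-582) + (0.859442)(-538) = -783.37 m.
Horizontal magnitude = √(ΔE² + ΔN²) = √((-448.93)² + (-783.37)²) = 902.89 m.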